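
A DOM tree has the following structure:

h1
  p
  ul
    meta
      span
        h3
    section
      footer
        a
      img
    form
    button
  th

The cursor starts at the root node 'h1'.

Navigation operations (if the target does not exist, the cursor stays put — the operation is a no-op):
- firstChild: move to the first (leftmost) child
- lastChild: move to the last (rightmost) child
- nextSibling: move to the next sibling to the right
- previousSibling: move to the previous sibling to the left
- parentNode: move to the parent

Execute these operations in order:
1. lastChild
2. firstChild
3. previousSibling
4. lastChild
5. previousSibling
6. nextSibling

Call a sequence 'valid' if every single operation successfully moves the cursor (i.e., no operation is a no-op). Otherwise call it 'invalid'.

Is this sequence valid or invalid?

Answer: invalid

Derivation:
After 1 (lastChild): th
After 2 (firstChild): th (no-op, stayed)
After 3 (previousSibling): ul
After 4 (lastChild): button
After 5 (previousSibling): form
After 6 (nextSibling): button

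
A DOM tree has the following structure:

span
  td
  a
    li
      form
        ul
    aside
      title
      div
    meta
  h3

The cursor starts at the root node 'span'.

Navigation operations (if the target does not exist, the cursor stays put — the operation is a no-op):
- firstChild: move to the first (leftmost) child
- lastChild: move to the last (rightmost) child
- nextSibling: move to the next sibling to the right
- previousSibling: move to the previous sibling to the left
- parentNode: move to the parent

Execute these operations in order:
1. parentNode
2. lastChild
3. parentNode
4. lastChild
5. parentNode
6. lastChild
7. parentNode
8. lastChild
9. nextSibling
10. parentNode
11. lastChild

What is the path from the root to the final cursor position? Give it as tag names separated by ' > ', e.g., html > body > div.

After 1 (parentNode): span (no-op, stayed)
After 2 (lastChild): h3
After 3 (parentNode): span
After 4 (lastChild): h3
After 5 (parentNode): span
After 6 (lastChild): h3
After 7 (parentNode): span
After 8 (lastChild): h3
After 9 (nextSibling): h3 (no-op, stayed)
After 10 (parentNode): span
After 11 (lastChild): h3

Answer: span > h3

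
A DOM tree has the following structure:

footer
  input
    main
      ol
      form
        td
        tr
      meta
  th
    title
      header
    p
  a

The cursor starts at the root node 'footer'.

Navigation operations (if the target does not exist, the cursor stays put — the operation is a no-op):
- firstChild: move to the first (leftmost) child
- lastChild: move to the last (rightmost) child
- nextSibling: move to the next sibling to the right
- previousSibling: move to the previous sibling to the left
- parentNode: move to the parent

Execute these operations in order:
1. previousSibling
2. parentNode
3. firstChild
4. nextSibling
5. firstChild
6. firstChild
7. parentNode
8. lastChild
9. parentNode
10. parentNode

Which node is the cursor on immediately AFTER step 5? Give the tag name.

After 1 (previousSibling): footer (no-op, stayed)
After 2 (parentNode): footer (no-op, stayed)
After 3 (firstChild): input
After 4 (nextSibling): th
After 5 (firstChild): title

Answer: title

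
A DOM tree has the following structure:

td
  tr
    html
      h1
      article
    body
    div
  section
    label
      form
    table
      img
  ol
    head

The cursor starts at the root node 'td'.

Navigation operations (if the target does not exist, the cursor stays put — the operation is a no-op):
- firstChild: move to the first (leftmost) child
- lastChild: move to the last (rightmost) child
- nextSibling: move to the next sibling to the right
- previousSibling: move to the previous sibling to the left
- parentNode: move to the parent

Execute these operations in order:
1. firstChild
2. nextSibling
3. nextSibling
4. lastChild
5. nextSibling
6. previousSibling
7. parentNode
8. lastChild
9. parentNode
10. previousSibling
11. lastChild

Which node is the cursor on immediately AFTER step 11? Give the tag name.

After 1 (firstChild): tr
After 2 (nextSibling): section
After 3 (nextSibling): ol
After 4 (lastChild): head
After 5 (nextSibling): head (no-op, stayed)
After 6 (previousSibling): head (no-op, stayed)
After 7 (parentNode): ol
After 8 (lastChild): head
After 9 (parentNode): ol
After 10 (previousSibling): section
After 11 (lastChild): table

Answer: table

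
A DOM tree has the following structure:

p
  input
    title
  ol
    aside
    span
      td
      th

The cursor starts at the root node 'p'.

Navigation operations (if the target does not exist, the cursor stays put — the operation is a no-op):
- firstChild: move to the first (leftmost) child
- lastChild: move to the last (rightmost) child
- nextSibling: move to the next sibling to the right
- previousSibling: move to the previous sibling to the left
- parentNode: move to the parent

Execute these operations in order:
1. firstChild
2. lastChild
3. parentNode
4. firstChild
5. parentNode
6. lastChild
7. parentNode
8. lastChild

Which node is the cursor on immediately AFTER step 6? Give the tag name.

After 1 (firstChild): input
After 2 (lastChild): title
After 3 (parentNode): input
After 4 (firstChild): title
After 5 (parentNode): input
After 6 (lastChild): title

Answer: title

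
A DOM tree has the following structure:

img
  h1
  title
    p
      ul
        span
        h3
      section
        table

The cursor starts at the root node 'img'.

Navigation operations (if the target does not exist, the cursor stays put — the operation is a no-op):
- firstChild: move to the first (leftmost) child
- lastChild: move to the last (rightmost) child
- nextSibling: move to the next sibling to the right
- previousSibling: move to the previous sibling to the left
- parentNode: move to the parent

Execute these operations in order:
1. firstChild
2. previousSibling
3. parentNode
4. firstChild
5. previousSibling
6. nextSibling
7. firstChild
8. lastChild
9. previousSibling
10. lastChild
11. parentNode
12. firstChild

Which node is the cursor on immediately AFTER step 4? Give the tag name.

Answer: h1

Derivation:
After 1 (firstChild): h1
After 2 (previousSibling): h1 (no-op, stayed)
After 3 (parentNode): img
After 4 (firstChild): h1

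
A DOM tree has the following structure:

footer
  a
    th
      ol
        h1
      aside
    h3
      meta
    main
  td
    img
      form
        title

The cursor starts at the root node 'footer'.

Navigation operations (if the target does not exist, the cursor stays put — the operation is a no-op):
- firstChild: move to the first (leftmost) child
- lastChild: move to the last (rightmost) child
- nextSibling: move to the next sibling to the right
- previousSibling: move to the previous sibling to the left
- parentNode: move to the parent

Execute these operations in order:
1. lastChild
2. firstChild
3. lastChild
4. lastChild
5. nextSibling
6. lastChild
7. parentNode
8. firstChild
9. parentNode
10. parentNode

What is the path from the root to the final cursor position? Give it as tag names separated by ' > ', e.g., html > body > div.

Answer: footer > td > img

Derivation:
After 1 (lastChild): td
After 2 (firstChild): img
After 3 (lastChild): form
After 4 (lastChild): title
After 5 (nextSibling): title (no-op, stayed)
After 6 (lastChild): title (no-op, stayed)
After 7 (parentNode): form
After 8 (firstChild): title
After 9 (parentNode): form
After 10 (parentNode): img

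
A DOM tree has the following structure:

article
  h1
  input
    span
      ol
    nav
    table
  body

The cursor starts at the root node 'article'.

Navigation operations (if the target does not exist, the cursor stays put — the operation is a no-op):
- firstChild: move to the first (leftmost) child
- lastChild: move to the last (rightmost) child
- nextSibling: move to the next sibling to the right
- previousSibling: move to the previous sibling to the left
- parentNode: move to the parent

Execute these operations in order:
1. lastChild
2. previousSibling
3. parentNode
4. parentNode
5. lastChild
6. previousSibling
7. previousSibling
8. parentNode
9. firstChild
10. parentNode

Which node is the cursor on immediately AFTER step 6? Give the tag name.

Answer: input

Derivation:
After 1 (lastChild): body
After 2 (previousSibling): input
After 3 (parentNode): article
After 4 (parentNode): article (no-op, stayed)
After 5 (lastChild): body
After 6 (previousSibling): input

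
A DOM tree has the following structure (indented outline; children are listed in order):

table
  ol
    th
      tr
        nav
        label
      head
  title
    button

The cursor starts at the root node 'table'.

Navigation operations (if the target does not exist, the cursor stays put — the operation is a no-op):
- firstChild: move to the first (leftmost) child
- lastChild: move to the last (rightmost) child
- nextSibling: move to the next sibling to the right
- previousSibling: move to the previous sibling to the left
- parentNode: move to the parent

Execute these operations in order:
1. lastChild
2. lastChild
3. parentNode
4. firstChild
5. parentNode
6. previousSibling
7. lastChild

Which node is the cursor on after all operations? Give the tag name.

After 1 (lastChild): title
After 2 (lastChild): button
After 3 (parentNode): title
After 4 (firstChild): button
After 5 (parentNode): title
After 6 (previousSibling): ol
After 7 (lastChild): th

Answer: th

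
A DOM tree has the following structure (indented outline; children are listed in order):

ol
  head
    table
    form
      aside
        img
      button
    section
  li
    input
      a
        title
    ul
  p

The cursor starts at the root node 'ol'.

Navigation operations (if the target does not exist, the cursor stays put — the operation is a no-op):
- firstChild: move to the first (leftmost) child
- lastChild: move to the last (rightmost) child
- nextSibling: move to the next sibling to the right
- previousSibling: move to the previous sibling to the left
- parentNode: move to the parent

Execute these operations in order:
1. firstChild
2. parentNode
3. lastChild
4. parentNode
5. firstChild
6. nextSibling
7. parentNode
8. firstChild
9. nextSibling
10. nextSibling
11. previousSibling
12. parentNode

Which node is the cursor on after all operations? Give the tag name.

Answer: ol

Derivation:
After 1 (firstChild): head
After 2 (parentNode): ol
After 3 (lastChild): p
After 4 (parentNode): ol
After 5 (firstChild): head
After 6 (nextSibling): li
After 7 (parentNode): ol
After 8 (firstChild): head
After 9 (nextSibling): li
After 10 (nextSibling): p
After 11 (previousSibling): li
After 12 (parentNode): ol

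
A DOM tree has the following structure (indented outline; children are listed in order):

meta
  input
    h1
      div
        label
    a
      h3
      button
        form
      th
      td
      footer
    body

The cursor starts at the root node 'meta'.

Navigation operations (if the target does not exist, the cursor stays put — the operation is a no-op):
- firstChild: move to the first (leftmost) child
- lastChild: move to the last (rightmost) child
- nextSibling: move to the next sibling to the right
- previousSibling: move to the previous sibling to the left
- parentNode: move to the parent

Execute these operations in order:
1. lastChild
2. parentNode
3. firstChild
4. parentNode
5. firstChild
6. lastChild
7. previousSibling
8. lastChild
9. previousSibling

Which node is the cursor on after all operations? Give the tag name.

Answer: td

Derivation:
After 1 (lastChild): input
After 2 (parentNode): meta
After 3 (firstChild): input
After 4 (parentNode): meta
After 5 (firstChild): input
After 6 (lastChild): body
After 7 (previousSibling): a
After 8 (lastChild): footer
After 9 (previousSibling): td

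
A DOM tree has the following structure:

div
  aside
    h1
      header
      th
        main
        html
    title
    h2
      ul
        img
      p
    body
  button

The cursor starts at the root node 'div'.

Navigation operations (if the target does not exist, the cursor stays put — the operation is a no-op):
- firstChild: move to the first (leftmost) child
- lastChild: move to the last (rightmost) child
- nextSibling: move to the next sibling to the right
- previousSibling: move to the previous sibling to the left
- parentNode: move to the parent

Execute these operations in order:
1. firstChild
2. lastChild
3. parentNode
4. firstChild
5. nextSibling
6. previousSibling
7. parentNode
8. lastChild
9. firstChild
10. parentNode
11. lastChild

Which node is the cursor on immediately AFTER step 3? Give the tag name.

After 1 (firstChild): aside
After 2 (lastChild): body
After 3 (parentNode): aside

Answer: aside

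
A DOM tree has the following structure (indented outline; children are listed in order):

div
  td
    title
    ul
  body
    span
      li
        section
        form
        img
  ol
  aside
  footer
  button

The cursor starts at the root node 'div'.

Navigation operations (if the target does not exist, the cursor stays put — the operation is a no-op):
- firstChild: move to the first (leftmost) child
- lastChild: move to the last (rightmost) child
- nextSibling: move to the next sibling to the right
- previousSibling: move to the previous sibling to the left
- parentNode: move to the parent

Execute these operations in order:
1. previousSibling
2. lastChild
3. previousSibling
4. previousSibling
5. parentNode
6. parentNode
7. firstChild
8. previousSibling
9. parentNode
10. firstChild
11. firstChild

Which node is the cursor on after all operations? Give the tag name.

Answer: title

Derivation:
After 1 (previousSibling): div (no-op, stayed)
After 2 (lastChild): button
After 3 (previousSibling): footer
After 4 (previousSibling): aside
After 5 (parentNode): div
After 6 (parentNode): div (no-op, stayed)
After 7 (firstChild): td
After 8 (previousSibling): td (no-op, stayed)
After 9 (parentNode): div
After 10 (firstChild): td
After 11 (firstChild): title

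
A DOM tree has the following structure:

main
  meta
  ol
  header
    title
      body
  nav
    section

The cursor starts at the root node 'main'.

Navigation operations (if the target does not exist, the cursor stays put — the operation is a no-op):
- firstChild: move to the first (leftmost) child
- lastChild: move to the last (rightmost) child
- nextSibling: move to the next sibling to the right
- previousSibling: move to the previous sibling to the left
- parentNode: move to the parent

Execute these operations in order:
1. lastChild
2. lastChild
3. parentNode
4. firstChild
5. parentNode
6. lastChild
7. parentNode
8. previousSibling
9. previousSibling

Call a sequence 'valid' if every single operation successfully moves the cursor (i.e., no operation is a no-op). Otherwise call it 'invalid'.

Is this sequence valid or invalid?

Answer: valid

Derivation:
After 1 (lastChild): nav
After 2 (lastChild): section
After 3 (parentNode): nav
After 4 (firstChild): section
After 5 (parentNode): nav
After 6 (lastChild): section
After 7 (parentNode): nav
After 8 (previousSibling): header
After 9 (previousSibling): ol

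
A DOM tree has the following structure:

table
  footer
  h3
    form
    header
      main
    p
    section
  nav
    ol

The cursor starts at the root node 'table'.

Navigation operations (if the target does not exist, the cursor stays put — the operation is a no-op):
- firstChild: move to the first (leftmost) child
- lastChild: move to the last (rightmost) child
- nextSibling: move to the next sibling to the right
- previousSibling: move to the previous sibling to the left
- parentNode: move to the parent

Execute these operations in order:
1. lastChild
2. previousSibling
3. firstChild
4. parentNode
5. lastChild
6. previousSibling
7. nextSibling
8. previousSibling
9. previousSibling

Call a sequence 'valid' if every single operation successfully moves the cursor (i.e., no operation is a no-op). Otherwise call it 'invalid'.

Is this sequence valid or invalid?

After 1 (lastChild): nav
After 2 (previousSibling): h3
After 3 (firstChild): form
After 4 (parentNode): h3
After 5 (lastChild): section
After 6 (previousSibling): p
After 7 (nextSibling): section
After 8 (previousSibling): p
After 9 (previousSibling): header

Answer: valid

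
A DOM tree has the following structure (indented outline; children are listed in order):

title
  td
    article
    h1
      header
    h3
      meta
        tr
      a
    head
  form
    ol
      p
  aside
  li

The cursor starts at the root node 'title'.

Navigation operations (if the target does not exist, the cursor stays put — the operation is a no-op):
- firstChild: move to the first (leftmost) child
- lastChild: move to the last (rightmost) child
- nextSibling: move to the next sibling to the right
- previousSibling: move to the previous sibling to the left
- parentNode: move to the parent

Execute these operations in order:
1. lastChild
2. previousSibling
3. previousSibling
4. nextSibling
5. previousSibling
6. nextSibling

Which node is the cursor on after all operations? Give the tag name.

Answer: aside

Derivation:
After 1 (lastChild): li
After 2 (previousSibling): aside
After 3 (previousSibling): form
After 4 (nextSibling): aside
After 5 (previousSibling): form
After 6 (nextSibling): aside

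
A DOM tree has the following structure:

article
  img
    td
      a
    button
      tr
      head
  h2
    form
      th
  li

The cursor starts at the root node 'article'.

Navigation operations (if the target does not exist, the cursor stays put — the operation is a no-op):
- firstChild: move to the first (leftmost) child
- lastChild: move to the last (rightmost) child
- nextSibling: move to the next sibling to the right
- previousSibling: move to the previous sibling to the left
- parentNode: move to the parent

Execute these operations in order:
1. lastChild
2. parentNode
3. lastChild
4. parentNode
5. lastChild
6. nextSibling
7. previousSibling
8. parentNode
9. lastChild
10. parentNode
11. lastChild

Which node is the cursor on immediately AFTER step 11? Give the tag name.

Answer: li

Derivation:
After 1 (lastChild): li
After 2 (parentNode): article
After 3 (lastChild): li
After 4 (parentNode): article
After 5 (lastChild): li
After 6 (nextSibling): li (no-op, stayed)
After 7 (previousSibling): h2
After 8 (parentNode): article
After 9 (lastChild): li
After 10 (parentNode): article
After 11 (lastChild): li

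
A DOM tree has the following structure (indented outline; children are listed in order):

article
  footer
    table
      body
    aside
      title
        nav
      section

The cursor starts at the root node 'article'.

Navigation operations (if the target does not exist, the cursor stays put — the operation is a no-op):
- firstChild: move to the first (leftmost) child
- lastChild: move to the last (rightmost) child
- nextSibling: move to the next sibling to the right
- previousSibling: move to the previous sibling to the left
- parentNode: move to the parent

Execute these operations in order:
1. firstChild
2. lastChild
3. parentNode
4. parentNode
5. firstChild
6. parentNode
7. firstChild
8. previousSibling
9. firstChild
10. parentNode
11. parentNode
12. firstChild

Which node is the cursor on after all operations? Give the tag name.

After 1 (firstChild): footer
After 2 (lastChild): aside
After 3 (parentNode): footer
After 4 (parentNode): article
After 5 (firstChild): footer
After 6 (parentNode): article
After 7 (firstChild): footer
After 8 (previousSibling): footer (no-op, stayed)
After 9 (firstChild): table
After 10 (parentNode): footer
After 11 (parentNode): article
After 12 (firstChild): footer

Answer: footer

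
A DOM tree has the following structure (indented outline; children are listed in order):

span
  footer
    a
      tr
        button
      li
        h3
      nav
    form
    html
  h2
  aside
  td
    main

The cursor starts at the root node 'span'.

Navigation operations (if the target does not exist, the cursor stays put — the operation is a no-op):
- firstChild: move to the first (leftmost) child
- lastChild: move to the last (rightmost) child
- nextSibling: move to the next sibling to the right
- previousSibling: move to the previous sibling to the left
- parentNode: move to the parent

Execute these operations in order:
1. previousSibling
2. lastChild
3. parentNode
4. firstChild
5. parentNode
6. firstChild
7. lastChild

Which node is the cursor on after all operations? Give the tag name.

After 1 (previousSibling): span (no-op, stayed)
After 2 (lastChild): td
After 3 (parentNode): span
After 4 (firstChild): footer
After 5 (parentNode): span
After 6 (firstChild): footer
After 7 (lastChild): html

Answer: html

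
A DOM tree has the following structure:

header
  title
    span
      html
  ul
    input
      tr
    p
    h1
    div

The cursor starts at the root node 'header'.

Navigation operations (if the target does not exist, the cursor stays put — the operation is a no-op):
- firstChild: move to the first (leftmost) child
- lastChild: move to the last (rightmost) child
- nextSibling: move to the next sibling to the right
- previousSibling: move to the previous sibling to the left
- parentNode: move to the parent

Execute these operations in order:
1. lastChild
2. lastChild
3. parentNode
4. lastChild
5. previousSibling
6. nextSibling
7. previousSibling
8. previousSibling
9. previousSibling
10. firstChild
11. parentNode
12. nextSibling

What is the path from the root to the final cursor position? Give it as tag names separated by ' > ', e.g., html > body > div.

After 1 (lastChild): ul
After 2 (lastChild): div
After 3 (parentNode): ul
After 4 (lastChild): div
After 5 (previousSibling): h1
After 6 (nextSibling): div
After 7 (previousSibling): h1
After 8 (previousSibling): p
After 9 (previousSibling): input
After 10 (firstChild): tr
After 11 (parentNode): input
After 12 (nextSibling): p

Answer: header > ul > p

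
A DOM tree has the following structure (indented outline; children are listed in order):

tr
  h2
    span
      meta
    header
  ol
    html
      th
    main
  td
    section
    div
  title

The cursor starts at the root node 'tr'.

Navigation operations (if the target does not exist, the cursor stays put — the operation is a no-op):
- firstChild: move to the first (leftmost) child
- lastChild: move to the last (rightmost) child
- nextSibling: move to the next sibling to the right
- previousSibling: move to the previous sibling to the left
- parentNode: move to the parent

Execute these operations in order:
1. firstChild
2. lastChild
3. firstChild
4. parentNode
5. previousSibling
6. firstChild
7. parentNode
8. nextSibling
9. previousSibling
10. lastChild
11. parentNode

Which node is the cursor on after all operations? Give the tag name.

After 1 (firstChild): h2
After 2 (lastChild): header
After 3 (firstChild): header (no-op, stayed)
After 4 (parentNode): h2
After 5 (previousSibling): h2 (no-op, stayed)
After 6 (firstChild): span
After 7 (parentNode): h2
After 8 (nextSibling): ol
After 9 (previousSibling): h2
After 10 (lastChild): header
After 11 (parentNode): h2

Answer: h2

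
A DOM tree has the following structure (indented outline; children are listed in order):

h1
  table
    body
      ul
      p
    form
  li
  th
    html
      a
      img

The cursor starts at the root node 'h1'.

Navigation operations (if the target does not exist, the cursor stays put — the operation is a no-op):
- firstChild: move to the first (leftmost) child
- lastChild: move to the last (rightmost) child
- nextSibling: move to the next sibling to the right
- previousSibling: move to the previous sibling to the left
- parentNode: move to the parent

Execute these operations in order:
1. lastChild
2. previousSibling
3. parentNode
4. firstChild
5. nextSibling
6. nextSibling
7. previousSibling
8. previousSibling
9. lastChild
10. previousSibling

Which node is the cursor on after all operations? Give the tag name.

Answer: body

Derivation:
After 1 (lastChild): th
After 2 (previousSibling): li
After 3 (parentNode): h1
After 4 (firstChild): table
After 5 (nextSibling): li
After 6 (nextSibling): th
After 7 (previousSibling): li
After 8 (previousSibling): table
After 9 (lastChild): form
After 10 (previousSibling): body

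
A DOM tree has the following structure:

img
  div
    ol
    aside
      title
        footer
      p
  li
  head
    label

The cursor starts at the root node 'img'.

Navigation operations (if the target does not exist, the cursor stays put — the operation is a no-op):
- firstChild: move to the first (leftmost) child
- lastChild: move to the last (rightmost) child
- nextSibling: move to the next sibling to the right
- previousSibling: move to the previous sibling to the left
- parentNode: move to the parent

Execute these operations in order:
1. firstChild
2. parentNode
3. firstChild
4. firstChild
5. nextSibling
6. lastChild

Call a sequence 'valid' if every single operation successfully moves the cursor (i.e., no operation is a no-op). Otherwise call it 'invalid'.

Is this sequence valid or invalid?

After 1 (firstChild): div
After 2 (parentNode): img
After 3 (firstChild): div
After 4 (firstChild): ol
After 5 (nextSibling): aside
After 6 (lastChild): p

Answer: valid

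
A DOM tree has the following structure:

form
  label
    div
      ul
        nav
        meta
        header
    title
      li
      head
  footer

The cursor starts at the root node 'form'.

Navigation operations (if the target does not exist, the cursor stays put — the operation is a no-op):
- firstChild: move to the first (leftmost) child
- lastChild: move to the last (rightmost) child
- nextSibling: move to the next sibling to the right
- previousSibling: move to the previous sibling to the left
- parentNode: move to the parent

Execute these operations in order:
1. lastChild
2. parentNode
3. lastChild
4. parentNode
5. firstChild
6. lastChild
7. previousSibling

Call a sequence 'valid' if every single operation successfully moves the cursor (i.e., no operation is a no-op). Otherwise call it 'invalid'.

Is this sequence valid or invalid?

After 1 (lastChild): footer
After 2 (parentNode): form
After 3 (lastChild): footer
After 4 (parentNode): form
After 5 (firstChild): label
After 6 (lastChild): title
After 7 (previousSibling): div

Answer: valid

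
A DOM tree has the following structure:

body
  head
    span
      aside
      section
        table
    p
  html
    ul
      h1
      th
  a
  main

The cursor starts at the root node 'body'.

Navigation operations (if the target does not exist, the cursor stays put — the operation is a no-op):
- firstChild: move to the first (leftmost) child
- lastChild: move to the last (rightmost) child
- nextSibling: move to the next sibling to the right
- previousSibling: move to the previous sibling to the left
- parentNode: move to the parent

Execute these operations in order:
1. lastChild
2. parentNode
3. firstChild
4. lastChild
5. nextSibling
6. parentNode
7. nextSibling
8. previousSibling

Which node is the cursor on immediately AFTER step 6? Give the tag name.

Answer: head

Derivation:
After 1 (lastChild): main
After 2 (parentNode): body
After 3 (firstChild): head
After 4 (lastChild): p
After 5 (nextSibling): p (no-op, stayed)
After 6 (parentNode): head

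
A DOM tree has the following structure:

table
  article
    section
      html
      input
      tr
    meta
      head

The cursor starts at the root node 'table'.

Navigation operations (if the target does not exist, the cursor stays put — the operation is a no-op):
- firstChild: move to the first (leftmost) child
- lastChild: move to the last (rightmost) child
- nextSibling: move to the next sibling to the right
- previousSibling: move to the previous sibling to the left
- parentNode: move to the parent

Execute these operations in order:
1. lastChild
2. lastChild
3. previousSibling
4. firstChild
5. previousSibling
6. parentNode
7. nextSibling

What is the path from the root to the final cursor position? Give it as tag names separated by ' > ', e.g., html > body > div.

Answer: table > article > meta

Derivation:
After 1 (lastChild): article
After 2 (lastChild): meta
After 3 (previousSibling): section
After 4 (firstChild): html
After 5 (previousSibling): html (no-op, stayed)
After 6 (parentNode): section
After 7 (nextSibling): meta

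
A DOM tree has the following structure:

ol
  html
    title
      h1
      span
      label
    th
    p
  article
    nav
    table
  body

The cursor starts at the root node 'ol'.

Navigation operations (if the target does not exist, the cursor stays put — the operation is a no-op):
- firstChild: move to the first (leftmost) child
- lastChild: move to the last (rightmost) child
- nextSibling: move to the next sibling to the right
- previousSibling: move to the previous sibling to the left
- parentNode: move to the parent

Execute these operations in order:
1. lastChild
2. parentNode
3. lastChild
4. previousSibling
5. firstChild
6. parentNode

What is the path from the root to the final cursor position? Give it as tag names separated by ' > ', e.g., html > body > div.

After 1 (lastChild): body
After 2 (parentNode): ol
After 3 (lastChild): body
After 4 (previousSibling): article
After 5 (firstChild): nav
After 6 (parentNode): article

Answer: ol > article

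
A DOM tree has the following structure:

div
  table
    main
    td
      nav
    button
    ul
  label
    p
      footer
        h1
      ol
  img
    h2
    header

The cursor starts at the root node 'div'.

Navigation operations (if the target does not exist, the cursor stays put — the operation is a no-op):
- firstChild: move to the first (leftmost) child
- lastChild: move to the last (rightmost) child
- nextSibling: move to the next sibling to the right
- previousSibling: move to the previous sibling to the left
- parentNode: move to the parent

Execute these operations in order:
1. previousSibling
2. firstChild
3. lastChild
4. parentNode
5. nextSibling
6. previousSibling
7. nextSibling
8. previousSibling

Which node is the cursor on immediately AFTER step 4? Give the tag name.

After 1 (previousSibling): div (no-op, stayed)
After 2 (firstChild): table
After 3 (lastChild): ul
After 4 (parentNode): table

Answer: table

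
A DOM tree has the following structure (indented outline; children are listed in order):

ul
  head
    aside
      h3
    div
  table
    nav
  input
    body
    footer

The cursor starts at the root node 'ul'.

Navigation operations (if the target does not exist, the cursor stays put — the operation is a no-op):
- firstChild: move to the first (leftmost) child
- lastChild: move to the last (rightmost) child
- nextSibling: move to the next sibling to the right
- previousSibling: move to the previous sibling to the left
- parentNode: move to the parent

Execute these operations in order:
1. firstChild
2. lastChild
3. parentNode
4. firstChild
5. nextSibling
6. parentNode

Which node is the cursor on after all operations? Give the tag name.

Answer: head

Derivation:
After 1 (firstChild): head
After 2 (lastChild): div
After 3 (parentNode): head
After 4 (firstChild): aside
After 5 (nextSibling): div
After 6 (parentNode): head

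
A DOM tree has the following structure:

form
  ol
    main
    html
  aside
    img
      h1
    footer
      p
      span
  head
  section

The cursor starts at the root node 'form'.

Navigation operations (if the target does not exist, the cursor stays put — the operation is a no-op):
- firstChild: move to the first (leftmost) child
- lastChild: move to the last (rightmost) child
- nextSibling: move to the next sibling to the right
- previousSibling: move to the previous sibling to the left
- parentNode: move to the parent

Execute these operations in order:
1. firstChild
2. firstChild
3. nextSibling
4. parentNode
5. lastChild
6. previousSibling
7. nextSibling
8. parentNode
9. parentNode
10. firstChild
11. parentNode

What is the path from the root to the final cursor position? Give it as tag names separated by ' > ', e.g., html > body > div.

Answer: form

Derivation:
After 1 (firstChild): ol
After 2 (firstChild): main
After 3 (nextSibling): html
After 4 (parentNode): ol
After 5 (lastChild): html
After 6 (previousSibling): main
After 7 (nextSibling): html
After 8 (parentNode): ol
After 9 (parentNode): form
After 10 (firstChild): ol
After 11 (parentNode): form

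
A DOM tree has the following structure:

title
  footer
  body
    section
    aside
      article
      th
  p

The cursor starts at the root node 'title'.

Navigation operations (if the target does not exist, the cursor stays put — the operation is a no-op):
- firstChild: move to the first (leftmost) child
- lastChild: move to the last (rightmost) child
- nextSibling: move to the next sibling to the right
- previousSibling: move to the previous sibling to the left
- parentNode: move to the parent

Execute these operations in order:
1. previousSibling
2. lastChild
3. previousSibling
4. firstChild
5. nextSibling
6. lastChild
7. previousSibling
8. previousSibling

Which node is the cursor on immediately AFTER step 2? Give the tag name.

After 1 (previousSibling): title (no-op, stayed)
After 2 (lastChild): p

Answer: p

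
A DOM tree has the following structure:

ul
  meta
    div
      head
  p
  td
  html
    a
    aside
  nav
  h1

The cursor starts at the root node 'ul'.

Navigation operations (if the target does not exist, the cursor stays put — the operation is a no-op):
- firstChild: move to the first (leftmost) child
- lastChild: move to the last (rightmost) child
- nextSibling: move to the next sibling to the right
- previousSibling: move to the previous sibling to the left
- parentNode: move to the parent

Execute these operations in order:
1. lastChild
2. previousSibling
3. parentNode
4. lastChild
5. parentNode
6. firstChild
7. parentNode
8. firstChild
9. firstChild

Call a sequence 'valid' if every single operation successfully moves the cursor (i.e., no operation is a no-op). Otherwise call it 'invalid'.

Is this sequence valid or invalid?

After 1 (lastChild): h1
After 2 (previousSibling): nav
After 3 (parentNode): ul
After 4 (lastChild): h1
After 5 (parentNode): ul
After 6 (firstChild): meta
After 7 (parentNode): ul
After 8 (firstChild): meta
After 9 (firstChild): div

Answer: valid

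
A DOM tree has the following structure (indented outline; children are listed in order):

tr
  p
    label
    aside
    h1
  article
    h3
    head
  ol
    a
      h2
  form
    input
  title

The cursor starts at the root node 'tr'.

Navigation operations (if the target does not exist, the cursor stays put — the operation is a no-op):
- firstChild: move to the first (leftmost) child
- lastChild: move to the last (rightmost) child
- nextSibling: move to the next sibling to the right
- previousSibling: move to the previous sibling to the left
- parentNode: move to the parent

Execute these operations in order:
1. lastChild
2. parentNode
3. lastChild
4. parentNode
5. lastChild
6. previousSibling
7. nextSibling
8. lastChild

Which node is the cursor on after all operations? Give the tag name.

Answer: title

Derivation:
After 1 (lastChild): title
After 2 (parentNode): tr
After 3 (lastChild): title
After 4 (parentNode): tr
After 5 (lastChild): title
After 6 (previousSibling): form
After 7 (nextSibling): title
After 8 (lastChild): title (no-op, stayed)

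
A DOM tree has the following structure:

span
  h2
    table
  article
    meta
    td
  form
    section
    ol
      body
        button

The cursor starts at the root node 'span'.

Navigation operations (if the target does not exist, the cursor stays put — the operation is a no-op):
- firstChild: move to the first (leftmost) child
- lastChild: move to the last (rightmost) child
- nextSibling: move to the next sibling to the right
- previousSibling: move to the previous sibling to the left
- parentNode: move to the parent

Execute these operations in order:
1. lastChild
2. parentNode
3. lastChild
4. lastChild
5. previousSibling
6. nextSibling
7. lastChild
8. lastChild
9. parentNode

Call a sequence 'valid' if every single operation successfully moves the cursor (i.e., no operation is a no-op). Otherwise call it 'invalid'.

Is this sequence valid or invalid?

After 1 (lastChild): form
After 2 (parentNode): span
After 3 (lastChild): form
After 4 (lastChild): ol
After 5 (previousSibling): section
After 6 (nextSibling): ol
After 7 (lastChild): body
After 8 (lastChild): button
After 9 (parentNode): body

Answer: valid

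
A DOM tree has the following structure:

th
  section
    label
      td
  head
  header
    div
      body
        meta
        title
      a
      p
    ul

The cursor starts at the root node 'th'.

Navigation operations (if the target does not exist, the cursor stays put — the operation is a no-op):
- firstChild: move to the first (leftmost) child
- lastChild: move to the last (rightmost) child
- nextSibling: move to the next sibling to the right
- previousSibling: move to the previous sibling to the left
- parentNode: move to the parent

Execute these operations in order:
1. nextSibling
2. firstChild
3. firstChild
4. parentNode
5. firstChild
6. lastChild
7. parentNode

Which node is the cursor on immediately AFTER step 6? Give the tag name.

Answer: td

Derivation:
After 1 (nextSibling): th (no-op, stayed)
After 2 (firstChild): section
After 3 (firstChild): label
After 4 (parentNode): section
After 5 (firstChild): label
After 6 (lastChild): td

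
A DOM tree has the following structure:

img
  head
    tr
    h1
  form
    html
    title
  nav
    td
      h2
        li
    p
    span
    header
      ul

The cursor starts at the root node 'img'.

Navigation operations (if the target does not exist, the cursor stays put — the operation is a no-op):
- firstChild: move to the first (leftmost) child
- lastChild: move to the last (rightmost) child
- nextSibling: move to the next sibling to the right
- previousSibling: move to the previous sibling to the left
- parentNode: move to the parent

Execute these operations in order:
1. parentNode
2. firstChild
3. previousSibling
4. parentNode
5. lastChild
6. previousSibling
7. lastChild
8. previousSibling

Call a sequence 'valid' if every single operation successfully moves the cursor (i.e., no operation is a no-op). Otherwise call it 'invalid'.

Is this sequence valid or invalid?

Answer: invalid

Derivation:
After 1 (parentNode): img (no-op, stayed)
After 2 (firstChild): head
After 3 (previousSibling): head (no-op, stayed)
After 4 (parentNode): img
After 5 (lastChild): nav
After 6 (previousSibling): form
After 7 (lastChild): title
After 8 (previousSibling): html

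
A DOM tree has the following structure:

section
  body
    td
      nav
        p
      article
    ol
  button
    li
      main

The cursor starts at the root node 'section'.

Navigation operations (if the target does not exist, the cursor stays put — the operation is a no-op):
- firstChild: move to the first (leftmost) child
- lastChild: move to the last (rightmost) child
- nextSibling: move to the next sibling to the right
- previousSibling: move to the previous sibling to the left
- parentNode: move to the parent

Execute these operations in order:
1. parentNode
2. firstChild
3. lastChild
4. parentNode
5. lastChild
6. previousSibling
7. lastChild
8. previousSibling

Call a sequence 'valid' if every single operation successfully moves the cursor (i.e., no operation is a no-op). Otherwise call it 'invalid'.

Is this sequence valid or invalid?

Answer: invalid

Derivation:
After 1 (parentNode): section (no-op, stayed)
After 2 (firstChild): body
After 3 (lastChild): ol
After 4 (parentNode): body
After 5 (lastChild): ol
After 6 (previousSibling): td
After 7 (lastChild): article
After 8 (previousSibling): nav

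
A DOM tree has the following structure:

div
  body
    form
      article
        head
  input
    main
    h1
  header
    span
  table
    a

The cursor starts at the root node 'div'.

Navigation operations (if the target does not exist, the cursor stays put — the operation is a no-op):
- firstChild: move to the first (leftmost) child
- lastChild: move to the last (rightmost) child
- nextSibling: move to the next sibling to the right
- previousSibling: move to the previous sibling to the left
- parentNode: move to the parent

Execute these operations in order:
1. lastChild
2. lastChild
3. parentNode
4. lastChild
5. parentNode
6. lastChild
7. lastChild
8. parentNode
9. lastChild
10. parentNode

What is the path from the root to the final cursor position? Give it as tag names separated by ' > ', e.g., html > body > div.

After 1 (lastChild): table
After 2 (lastChild): a
After 3 (parentNode): table
After 4 (lastChild): a
After 5 (parentNode): table
After 6 (lastChild): a
After 7 (lastChild): a (no-op, stayed)
After 8 (parentNode): table
After 9 (lastChild): a
After 10 (parentNode): table

Answer: div > table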